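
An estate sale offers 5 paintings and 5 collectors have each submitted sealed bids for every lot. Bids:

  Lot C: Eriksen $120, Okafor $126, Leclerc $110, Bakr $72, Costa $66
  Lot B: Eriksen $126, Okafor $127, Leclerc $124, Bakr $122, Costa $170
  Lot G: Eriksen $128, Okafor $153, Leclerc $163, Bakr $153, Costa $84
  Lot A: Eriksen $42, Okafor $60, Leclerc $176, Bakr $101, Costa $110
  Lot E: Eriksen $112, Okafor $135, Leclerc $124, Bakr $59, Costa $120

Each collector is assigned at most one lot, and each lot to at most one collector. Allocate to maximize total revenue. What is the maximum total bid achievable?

Max total: $754

Optimal: Eriksen→Lot C ($120), Okafor→Lot E ($135), Leclerc→Lot A ($176), Bakr→Lot G ($153), Costa→Lot B ($170) — total 120+135+176+153+170 = $754.
Row-greedy (each collector in turn takes its best remaining lot) gives $627, worse by 127.
Next-best assignment: Eriksen→Lot E, Okafor→Lot C, Leclerc→Lot A, Bakr→Lot G, Costa→Lot B = $737.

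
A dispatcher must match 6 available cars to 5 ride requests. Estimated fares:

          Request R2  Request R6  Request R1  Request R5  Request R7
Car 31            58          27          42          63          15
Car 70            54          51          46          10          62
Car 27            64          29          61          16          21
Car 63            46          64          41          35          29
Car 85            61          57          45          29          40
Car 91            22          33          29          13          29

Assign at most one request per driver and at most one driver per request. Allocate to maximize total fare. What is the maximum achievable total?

Optimal: Car 85→Request R2 ($61), Car 63→Request R6 ($64), Car 27→Request R1 ($61), Car 31→Request R5 ($63), Car 70→Request R7 ($62) — total 61+64+61+63+62 = $311.
Max-entry greedy (repeatedly take the single best remaining cell) gives $298, worse by 13.

Max total: $311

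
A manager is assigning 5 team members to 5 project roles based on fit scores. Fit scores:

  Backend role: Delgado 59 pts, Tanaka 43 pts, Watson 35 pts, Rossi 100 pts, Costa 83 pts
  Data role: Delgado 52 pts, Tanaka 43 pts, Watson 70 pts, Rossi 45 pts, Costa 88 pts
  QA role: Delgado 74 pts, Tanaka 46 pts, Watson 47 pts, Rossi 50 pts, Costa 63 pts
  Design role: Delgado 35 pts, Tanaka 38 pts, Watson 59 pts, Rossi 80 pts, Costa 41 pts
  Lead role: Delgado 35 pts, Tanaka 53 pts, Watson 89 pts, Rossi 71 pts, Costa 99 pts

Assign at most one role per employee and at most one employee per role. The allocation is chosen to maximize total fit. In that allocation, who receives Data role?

Costa receives Data role.

Optimal: Delgado→QA role (74 pts), Tanaka→Design role (38 pts), Watson→Lead role (89 pts), Rossi→Backend role (100 pts), Costa→Data role (88 pts) — total 74+38+89+100+88 = 389 pts.
Costa's own top role is Lead role (99 pts), but forcing Costa→Lead role and reassigning the rest optimally gives only 381 pts — worse by 8.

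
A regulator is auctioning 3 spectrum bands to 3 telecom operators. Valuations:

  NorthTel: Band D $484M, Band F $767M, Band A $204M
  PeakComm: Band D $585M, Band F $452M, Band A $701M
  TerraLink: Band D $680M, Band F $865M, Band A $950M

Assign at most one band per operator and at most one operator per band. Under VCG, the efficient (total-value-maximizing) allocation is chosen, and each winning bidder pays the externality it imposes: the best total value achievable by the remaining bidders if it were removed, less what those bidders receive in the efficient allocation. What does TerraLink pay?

Efficient allocation: NorthTel→Band F ($767M), PeakComm→Band D ($585M), TerraLink→Band A ($950M); total welfare W = $2302M.
TerraLink receives Band A at value $950M, so the others get W − 950 = $1352M.
Without TerraLink: best allocation of the remaining 2 bidders over all 3 bands is NorthTel→Band F ($767M), PeakComm→Band A ($701M), total $1468M.
VCG payment = (others' best without TerraLink) − (others' welfare with TerraLink) = 1468 − 1352 = $116M.

TerraLink pays $116M.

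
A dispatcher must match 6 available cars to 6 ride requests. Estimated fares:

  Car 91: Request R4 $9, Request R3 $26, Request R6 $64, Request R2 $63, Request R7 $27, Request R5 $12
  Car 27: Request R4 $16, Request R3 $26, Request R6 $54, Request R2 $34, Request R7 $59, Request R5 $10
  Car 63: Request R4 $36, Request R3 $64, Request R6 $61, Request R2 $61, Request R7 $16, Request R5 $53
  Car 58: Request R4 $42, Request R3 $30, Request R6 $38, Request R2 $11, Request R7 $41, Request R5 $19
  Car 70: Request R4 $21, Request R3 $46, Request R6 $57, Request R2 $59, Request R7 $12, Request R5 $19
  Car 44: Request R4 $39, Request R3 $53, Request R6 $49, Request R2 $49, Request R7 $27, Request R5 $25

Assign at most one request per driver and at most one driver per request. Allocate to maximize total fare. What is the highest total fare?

Max total: $330

Optimal: Car 91→Request R6 ($64), Car 27→Request R7 ($59), Car 63→Request R5 ($53), Car 58→Request R4 ($42), Car 70→Request R2 ($59), Car 44→Request R3 ($53) — total 64+59+53+42+59+53 = $330.
Max-entry greedy (repeatedly take the single best remaining cell) gives $313, worse by 17.
Next-best assignment: Car 91→Request R2, Car 27→Request R7, Car 63→Request R5, Car 58→Request R4, Car 70→Request R6, Car 44→Request R3 = $327.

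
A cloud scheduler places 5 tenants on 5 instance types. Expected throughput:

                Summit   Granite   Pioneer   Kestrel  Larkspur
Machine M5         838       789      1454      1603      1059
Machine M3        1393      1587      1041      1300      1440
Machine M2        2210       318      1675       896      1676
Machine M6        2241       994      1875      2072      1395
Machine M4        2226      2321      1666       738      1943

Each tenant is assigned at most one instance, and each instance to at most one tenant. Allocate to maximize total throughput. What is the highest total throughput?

Optimal: Summit→Machine M2 (2210 ops/s), Granite→Machine M4 (2321 ops/s), Pioneer→Machine M5 (1454 ops/s), Kestrel→Machine M6 (2072 ops/s), Larkspur→Machine M3 (1440 ops/s) — total 2210+2321+1454+2072+1440 = 9497 ops/s.
Row-greedy (each tenant in turn takes its best remaining instance) gives 9280 ops/s, worse by 217.
Next-best assignment: Summit→Machine M2, Granite→Machine M4, Pioneer→Machine M6, Kestrel→Machine M5, Larkspur→Machine M3 = 9449 ops/s.
Every other assignment is strictly worse.

Max total: 9497 ops/s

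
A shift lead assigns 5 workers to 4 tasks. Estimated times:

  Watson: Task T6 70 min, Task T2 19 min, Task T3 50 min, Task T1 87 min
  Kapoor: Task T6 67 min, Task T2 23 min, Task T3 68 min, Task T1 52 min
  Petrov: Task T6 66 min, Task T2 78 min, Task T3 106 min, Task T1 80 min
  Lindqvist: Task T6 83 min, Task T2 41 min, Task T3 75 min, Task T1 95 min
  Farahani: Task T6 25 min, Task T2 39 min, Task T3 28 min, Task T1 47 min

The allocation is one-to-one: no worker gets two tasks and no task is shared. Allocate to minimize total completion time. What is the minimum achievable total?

This is the linear assignment problem.
Optimal: Petrov→Task T6 (66 min), Watson→Task T2 (19 min), Farahani→Task T3 (28 min), Kapoor→Task T1 (52 min) — total 66+19+28+52 = 165 min.
Column-greedy (each task in turn goes to its cheapest remaining worker) gives 192 min, worse by 27.
Checked against all permutations: 165 min is optimal.

Minimum total: 165 min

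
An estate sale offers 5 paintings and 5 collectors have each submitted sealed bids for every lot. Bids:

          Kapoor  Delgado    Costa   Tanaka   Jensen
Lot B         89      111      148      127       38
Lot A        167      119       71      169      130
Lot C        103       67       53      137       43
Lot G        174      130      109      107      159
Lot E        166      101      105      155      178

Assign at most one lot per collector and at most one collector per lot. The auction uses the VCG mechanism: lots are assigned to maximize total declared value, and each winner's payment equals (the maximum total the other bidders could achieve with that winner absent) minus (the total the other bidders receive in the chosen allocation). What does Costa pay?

Efficient allocation: Kapoor→Lot A ($167), Delgado→Lot G ($130), Costa→Lot B ($148), Tanaka→Lot C ($137), Jensen→Lot E ($178); total welfare W = $760.
Costa receives Lot B at value $148, so the others get W − 148 = $612.
Without Costa: best allocation of the remaining 4 bidders over all 5 lots is Kapoor→Lot G ($174), Delgado→Lot B ($111), Tanaka→Lot A ($169), Jensen→Lot E ($178), total $632.
VCG payment = (others' best without Costa) − (others' welfare with Costa) = 632 − 612 = $20.

Costa pays $20.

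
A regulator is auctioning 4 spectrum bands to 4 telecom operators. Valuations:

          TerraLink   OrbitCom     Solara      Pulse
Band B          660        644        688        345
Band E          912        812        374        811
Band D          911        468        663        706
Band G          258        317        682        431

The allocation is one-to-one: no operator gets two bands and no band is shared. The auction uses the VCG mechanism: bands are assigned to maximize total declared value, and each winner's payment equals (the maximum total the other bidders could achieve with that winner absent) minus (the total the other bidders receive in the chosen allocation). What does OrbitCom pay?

OrbitCom pays $6M.

Efficient allocation: TerraLink→Band D ($911M), OrbitCom→Band B ($644M), Solara→Band G ($682M), Pulse→Band E ($811M); total welfare W = $3048M.
OrbitCom receives Band B at value $644M, so the others get W − 644 = $2404M.
Without OrbitCom: best allocation of the remaining 3 bidders over all 4 bands is TerraLink→Band D ($911M), Solara→Band B ($688M), Pulse→Band E ($811M), total $2410M.
VCG payment = (others' best without OrbitCom) − (others' welfare with OrbitCom) = 2410 − 2404 = $6M.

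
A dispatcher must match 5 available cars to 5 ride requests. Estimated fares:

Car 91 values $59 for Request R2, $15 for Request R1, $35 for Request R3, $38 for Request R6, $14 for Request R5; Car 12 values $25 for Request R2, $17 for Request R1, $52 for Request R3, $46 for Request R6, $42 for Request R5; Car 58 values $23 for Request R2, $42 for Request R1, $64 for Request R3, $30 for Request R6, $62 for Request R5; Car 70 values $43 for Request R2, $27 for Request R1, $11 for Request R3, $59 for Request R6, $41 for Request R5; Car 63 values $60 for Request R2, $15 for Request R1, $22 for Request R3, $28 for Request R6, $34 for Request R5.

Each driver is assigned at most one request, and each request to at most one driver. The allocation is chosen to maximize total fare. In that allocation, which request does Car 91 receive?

This is a one-to-one assignment (maximum-weight bipartite matching).
Optimal: Car 91→Request R1 ($15), Car 12→Request R3 ($52), Car 58→Request R5 ($62), Car 70→Request R6 ($59), Car 63→Request R2 ($60) — total 15+52+62+59+60 = $248.
Row-greedy (each driver in turn takes its best remaining request) gives $247, worse by 1.
Next-best assignment: Car 91→Request R2, Car 12→Request R3, Car 58→Request R5, Car 70→Request R6, Car 63→Request R1 = $247.
Swapping Car 58↔Car 91 (Car 58→Request R1 $42, Car 91→Request R5 $14) loses 21.
No other one-to-one assignment exceeds $248.
Car 91's own top request is Request R2 ($59), but forcing Car 91→Request R2 and reassigning the rest optimally gives only $247 — worse by 1.

Car 91 receives Request R1.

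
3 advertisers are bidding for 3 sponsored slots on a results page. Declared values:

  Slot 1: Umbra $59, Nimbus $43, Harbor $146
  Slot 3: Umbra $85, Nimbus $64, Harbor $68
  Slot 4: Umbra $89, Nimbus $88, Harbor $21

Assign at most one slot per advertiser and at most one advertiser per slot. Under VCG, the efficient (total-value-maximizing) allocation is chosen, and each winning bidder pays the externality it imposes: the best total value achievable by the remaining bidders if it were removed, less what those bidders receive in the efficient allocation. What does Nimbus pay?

Efficient allocation: Umbra→Slot 3 ($85), Nimbus→Slot 4 ($88), Harbor→Slot 1 ($146); total welfare W = $319.
Nimbus receives Slot 4 at value $88, so the others get W − 88 = $231.
Without Nimbus: best allocation of the remaining 2 bidders over all 3 slots is Umbra→Slot 4 ($89), Harbor→Slot 1 ($146), total $235.
VCG payment = (others' best without Nimbus) − (others' welfare with Nimbus) = 235 − 231 = $4.

Nimbus pays $4.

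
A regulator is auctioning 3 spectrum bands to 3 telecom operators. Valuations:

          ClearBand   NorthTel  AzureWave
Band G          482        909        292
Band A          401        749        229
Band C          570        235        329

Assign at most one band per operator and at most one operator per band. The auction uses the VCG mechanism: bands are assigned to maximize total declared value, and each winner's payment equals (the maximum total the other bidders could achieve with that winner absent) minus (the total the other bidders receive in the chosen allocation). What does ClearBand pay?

ClearBand pays $100M.

Efficient allocation: ClearBand→Band C ($570M), NorthTel→Band G ($909M), AzureWave→Band A ($229M); total welfare W = $1708M.
ClearBand receives Band C at value $570M, so the others get W − 570 = $1138M.
Without ClearBand: best allocation of the remaining 2 bidders over all 3 bands is NorthTel→Band G ($909M), AzureWave→Band C ($329M), total $1238M.
VCG payment = (others' best without ClearBand) − (others' welfare with ClearBand) = 1238 − 1138 = $100M.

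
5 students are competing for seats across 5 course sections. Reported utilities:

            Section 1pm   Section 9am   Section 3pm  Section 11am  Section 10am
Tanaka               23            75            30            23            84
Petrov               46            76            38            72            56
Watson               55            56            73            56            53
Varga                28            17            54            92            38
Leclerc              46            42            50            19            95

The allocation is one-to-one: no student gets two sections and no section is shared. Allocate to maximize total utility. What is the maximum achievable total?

This is a one-to-one assignment (maximum-weight bipartite matching).
Optimal: Tanaka→Section 9am (75 points), Petrov→Section 1pm (46 points), Watson→Section 3pm (73 points), Varga→Section 11am (92 points), Leclerc→Section 10am (95 points) — total 75+46+73+92+95 = 381 points.
Max-entry greedy (repeatedly take the single best remaining cell) gives 359 points, worse by 22.
Next-best assignment: Tanaka→Section 10am, Petrov→Section 9am, Watson→Section 3pm, Varga→Section 11am, Leclerc→Section 1pm = 371 points.
Every other assignment is strictly worse.

Max total: 381 points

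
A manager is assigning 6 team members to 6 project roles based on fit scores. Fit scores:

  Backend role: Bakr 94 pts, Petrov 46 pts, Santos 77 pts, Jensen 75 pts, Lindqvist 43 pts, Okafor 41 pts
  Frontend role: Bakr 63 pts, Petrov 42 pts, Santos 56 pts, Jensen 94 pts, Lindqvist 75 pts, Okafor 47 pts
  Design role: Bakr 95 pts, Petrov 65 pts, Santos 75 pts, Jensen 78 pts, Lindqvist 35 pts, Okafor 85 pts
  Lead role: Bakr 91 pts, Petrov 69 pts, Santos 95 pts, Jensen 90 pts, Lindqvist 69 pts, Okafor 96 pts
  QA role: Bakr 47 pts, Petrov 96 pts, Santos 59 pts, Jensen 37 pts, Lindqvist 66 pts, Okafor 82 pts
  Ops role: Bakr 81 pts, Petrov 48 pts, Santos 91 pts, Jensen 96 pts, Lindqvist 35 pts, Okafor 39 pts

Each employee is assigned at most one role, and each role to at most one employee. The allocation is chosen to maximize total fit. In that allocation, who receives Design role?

Okafor receives Design role.

Optimal: Bakr→Backend role (94 pts), Petrov→QA role (96 pts), Santos→Lead role (95 pts), Jensen→Ops role (96 pts), Lindqvist→Frontend role (75 pts), Okafor→Design role (85 pts) — total 94+96+95+96+75+85 = 541 pts.
Max-entry greedy (repeatedly take the single best remaining cell) gives 535 pts, worse by 6.
No other one-to-one assignment exceeds 541 pts.
Okafor's own top role is Lead role (96 pts), but forcing Okafor→Lead role and reassigning the rest optimally gives only 535 pts — worse by 6.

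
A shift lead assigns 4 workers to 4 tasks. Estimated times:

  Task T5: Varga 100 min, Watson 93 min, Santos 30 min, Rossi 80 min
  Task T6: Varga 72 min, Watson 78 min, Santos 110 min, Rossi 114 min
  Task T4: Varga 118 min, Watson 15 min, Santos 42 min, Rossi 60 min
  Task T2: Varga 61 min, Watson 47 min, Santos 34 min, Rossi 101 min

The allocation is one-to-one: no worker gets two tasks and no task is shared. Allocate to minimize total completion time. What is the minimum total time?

This is the linear assignment problem.
Optimal: Varga→Task T6 (72 min), Watson→Task T4 (15 min), Santos→Task T2 (34 min), Rossi→Task T5 (80 min) — total 72+15+34+80 = 201 min.
No other one-to-one assignment undercuts 201 min.

Min total: 201 min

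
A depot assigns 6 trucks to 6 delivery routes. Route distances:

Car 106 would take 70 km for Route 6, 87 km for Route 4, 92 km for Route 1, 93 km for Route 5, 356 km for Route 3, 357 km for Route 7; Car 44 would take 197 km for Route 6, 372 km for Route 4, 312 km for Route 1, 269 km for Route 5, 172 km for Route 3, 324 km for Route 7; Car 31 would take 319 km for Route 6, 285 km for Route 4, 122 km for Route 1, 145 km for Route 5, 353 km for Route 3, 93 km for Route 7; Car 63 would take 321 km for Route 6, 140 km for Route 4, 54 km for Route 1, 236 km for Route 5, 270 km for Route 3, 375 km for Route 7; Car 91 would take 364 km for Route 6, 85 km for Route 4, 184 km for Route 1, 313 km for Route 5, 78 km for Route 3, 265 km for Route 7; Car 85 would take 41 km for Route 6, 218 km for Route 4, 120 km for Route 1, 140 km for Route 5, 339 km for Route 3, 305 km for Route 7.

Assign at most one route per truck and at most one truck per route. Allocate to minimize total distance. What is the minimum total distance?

Minimum total: 538 km

This is the linear assignment problem.
Optimal: Car 106→Route 5 (93 km), Car 44→Route 3 (172 km), Car 31→Route 7 (93 km), Car 63→Route 1 (54 km), Car 91→Route 4 (85 km), Car 85→Route 6 (41 km) — total 93+172+93+54+85+41 = 538 km.
Row-greedy (each truck in turn takes its cheapest remaining route) gives 614 km, worse by 76.
Checked against all permutations: 538 km is optimal.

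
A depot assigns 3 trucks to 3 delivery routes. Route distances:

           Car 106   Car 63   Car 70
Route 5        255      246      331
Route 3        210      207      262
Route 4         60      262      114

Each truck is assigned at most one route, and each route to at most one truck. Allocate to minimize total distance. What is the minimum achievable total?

Minimum total: 568 km

This is the linear assignment problem.
Optimal: Car 106→Route 4 (60 km), Car 63→Route 5 (246 km), Car 70→Route 3 (262 km) — total 60+246+262 = 568 km.
Min-entry greedy (repeatedly take the single cheapest remaining cell) gives 598 km, worse by 30.
Swapping Car 106↔Car 63 (Car 106→Route 5 255 km, Car 63→Route 4 262 km) adds 211.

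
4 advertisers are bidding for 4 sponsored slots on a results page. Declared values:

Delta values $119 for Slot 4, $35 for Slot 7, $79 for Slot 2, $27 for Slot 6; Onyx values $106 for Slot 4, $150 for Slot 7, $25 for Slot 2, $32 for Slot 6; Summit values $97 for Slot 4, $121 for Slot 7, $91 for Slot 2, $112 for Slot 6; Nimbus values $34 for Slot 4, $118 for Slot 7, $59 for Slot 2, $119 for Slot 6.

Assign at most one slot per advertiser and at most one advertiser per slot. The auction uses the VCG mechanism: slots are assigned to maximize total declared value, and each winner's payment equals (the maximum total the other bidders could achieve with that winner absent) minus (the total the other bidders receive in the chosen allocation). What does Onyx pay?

Efficient allocation: Delta→Slot 4 ($119), Onyx→Slot 7 ($150), Summit→Slot 2 ($91), Nimbus→Slot 6 ($119); total welfare W = $479.
Onyx receives Slot 7 at value $150, so the others get W − 150 = $329.
Without Onyx: best allocation of the remaining 3 bidders over all 4 slots is Delta→Slot 4 ($119), Summit→Slot 7 ($121), Nimbus→Slot 6 ($119), total $359.
VCG payment = (others' best without Onyx) − (others' welfare with Onyx) = 359 − 329 = $30.

Onyx pays $30.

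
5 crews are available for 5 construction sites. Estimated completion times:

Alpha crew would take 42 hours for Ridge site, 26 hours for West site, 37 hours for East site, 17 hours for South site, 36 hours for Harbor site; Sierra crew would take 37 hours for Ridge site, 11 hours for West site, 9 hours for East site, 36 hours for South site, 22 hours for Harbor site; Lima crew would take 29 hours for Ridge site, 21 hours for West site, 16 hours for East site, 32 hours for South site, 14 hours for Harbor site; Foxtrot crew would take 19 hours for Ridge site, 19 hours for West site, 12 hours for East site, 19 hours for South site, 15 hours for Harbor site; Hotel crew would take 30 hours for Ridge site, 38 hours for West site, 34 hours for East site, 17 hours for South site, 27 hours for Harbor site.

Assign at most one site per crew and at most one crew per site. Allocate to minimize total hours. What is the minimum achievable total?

Min total: 84 hours

Optimal: Alpha crew→South site (17 hours), Sierra crew→West site (11 hours), Lima crew→Harbor site (14 hours), Foxtrot crew→East site (12 hours), Hotel crew→Ridge site (30 hours) — total 17+11+14+12+30 = 84 hours.
Column-greedy (each site in turn goes to its cheapest remaining crew) gives 90 hours, worse by 6.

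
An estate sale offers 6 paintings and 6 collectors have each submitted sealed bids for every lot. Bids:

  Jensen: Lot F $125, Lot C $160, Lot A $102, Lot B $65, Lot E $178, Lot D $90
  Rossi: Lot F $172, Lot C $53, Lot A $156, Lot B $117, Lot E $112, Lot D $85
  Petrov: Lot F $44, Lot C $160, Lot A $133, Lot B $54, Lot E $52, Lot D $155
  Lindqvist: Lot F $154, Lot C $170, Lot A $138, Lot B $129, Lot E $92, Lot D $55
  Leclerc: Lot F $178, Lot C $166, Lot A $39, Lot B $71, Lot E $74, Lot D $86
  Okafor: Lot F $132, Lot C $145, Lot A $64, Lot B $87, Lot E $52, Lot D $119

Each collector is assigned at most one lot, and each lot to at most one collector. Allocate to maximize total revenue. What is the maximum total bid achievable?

Treat this as an assignment problem: match each collector to one lot.
Optimal: Jensen→Lot E ($178), Rossi→Lot A ($156), Petrov→Lot D ($155), Lindqvist→Lot B ($129), Leclerc→Lot F ($178), Okafor→Lot C ($145) — total 178+156+155+129+178+145 = $941.
Next-best assignment: Jensen→Lot E, Rossi→Lot A, Petrov→Lot D, Lindqvist→Lot C, Leclerc→Lot F, Okafor→Lot B = $924.

Maximum total: $941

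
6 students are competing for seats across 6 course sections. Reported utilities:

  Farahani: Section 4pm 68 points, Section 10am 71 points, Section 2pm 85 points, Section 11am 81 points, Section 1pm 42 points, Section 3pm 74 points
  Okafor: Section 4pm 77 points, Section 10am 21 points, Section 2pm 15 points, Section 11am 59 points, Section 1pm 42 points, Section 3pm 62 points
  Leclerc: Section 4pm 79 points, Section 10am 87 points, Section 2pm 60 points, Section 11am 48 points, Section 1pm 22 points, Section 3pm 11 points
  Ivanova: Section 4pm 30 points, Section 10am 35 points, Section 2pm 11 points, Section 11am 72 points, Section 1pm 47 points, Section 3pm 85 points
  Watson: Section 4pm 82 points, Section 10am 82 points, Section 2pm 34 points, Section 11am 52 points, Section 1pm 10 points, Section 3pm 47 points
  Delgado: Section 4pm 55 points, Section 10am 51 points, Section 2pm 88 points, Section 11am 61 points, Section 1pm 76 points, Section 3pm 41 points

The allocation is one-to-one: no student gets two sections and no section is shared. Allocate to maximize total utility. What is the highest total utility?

Max total: 474 points

Optimal: Farahani→Section 2pm (85 points), Okafor→Section 11am (59 points), Leclerc→Section 10am (87 points), Ivanova→Section 3pm (85 points), Watson→Section 4pm (82 points), Delgado→Section 1pm (76 points) — total 85+59+87+85+82+76 = 474 points.
Max-entry greedy (repeatedly take the single best remaining cell) gives 465 points, worse by 9.
Next-best assignment: Farahani→Section 2pm, Okafor→Section 11am, Leclerc→Section 4pm, Ivanova→Section 3pm, Watson→Section 10am, Delgado→Section 1pm = 466 points.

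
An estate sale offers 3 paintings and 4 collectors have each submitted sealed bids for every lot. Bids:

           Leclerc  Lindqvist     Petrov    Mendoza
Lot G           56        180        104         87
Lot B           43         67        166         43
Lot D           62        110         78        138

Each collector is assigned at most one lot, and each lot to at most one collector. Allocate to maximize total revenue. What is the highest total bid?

Treat this as an assignment problem: match each collector to one lot.
Optimal: Lindqvist→Lot G ($180), Petrov→Lot B ($166), Mendoza→Lot D ($138) — total 180+166+138 = $484.
Row-greedy (each collector in turn takes its best remaining lot) gives $408, worse by 76.
Next-best assignment: Lindqvist→Lot G, Petrov→Lot B, Leclerc→Lot D = $408.
Swapping Mendoza↔Lindqvist (Mendoza→Lot G $87, Lindqvist→Lot D $110) loses 121.
No other one-to-one assignment exceeds $484.

Max total: $484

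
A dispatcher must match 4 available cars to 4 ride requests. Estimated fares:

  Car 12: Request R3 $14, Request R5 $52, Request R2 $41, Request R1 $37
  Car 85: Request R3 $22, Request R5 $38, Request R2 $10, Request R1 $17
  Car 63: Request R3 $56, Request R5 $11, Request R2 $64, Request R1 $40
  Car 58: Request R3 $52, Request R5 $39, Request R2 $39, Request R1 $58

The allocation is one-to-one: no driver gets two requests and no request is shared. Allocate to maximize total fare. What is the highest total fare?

This is the linear assignment problem.
Optimal: Car 12→Request R5 ($52), Car 85→Request R3 ($22), Car 63→Request R2 ($64), Car 58→Request R1 ($58) — total 52+22+64+58 = $196.
Column-greedy (each request in turn goes to its best remaining driver) gives $164, worse by 32.
No other one-to-one assignment exceeds $196.

Maximum total: $196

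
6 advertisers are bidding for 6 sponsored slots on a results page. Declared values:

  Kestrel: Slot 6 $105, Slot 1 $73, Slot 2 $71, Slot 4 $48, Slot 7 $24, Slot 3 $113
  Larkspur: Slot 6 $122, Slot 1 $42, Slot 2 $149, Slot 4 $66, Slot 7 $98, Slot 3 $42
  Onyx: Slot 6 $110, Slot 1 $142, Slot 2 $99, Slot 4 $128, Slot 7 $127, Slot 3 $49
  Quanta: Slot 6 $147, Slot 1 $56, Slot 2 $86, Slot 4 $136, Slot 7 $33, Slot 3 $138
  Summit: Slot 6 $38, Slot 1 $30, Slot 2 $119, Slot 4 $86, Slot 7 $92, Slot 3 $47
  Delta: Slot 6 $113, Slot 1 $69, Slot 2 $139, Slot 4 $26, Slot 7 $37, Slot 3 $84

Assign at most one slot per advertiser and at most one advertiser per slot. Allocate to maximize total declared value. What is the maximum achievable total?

Max total: $745

Optimal: Kestrel→Slot 3 ($113), Larkspur→Slot 2 ($149), Onyx→Slot 1 ($142), Quanta→Slot 4 ($136), Summit→Slot 7 ($92), Delta→Slot 6 ($113) — total 113+149+142+136+92+113 = $745.
Max-entry greedy (repeatedly take the single best remaining cell) gives $669, worse by 76.
Next-best assignment: Kestrel→Slot 3, Larkspur→Slot 6, Onyx→Slot 1, Quanta→Slot 4, Summit→Slot 7, Delta→Slot 2 = $744.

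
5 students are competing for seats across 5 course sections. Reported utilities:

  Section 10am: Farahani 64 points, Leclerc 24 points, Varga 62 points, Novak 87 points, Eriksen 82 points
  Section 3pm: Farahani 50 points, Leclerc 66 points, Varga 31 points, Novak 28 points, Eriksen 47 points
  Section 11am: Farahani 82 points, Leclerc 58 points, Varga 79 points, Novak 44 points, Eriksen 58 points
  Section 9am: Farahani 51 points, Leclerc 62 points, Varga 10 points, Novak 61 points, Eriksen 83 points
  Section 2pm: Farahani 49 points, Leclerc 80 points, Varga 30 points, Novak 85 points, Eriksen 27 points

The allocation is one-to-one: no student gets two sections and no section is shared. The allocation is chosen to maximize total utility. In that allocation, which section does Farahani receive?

Farahani receives Section 3pm.

Optimal: Farahani→Section 3pm (50 points), Leclerc→Section 2pm (80 points), Varga→Section 11am (79 points), Novak→Section 10am (87 points), Eriksen→Section 9am (83 points) — total 50+80+79+87+83 = 379 points.
Row-greedy (each student in turn takes its best remaining section) gives 332 points, worse by 47.
Swapping Leclerc↔Novak (Leclerc→Section 10am 24 points, Novak→Section 2pm 85 points) loses 58.
Checked against all permutations: 379 points is optimal.
Farahani's own top section is Section 11am (82 points), but forcing Farahani→Section 11am and reassigning the rest optimally gives only 378 points — worse by 1.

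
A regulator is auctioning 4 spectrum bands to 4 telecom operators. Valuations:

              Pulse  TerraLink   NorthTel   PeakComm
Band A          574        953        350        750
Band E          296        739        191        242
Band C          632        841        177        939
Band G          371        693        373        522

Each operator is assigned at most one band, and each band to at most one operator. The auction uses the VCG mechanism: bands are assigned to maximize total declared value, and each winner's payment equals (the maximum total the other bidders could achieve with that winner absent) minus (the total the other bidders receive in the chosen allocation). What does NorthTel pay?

Efficient allocation: Pulse→Band A ($574M), TerraLink→Band E ($739M), NorthTel→Band G ($373M), PeakComm→Band C ($939M); total welfare W = $2625M.
NorthTel receives Band G at value $373M, so the others get W − 373 = $2252M.
Without NorthTel: best allocation of the remaining 3 bidders over all 4 bands is Pulse→Band G ($371M), TerraLink→Band A ($953M), PeakComm→Band C ($939M), total $2263M.
VCG payment = (others' best without NorthTel) − (others' welfare with NorthTel) = 2263 − 2252 = $11M.

NorthTel pays $11M.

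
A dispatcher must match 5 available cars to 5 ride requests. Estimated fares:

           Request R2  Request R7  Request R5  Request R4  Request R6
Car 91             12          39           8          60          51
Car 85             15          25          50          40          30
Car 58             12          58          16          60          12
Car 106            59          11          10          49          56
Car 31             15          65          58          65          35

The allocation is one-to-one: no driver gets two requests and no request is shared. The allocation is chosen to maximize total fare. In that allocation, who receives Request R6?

Car 91 receives Request R6.

Optimal: Car 91→Request R6 ($51), Car 85→Request R5 ($50), Car 58→Request R4 ($60), Car 106→Request R2 ($59), Car 31→Request R7 ($65) — total 51+50+60+59+65 = $285.
Max-entry greedy (repeatedly take the single best remaining cell) gives $246, worse by 39.
Next-best assignment: Car 91→Request R6, Car 85→Request R5, Car 58→Request R7, Car 106→Request R2, Car 31→Request R4 = $283.
Every other assignment is strictly worse.
Car 91's own top request is Request R4 ($60), but forcing Car 91→Request R4 and reassigning the rest optimally gives only $265 — worse by 20.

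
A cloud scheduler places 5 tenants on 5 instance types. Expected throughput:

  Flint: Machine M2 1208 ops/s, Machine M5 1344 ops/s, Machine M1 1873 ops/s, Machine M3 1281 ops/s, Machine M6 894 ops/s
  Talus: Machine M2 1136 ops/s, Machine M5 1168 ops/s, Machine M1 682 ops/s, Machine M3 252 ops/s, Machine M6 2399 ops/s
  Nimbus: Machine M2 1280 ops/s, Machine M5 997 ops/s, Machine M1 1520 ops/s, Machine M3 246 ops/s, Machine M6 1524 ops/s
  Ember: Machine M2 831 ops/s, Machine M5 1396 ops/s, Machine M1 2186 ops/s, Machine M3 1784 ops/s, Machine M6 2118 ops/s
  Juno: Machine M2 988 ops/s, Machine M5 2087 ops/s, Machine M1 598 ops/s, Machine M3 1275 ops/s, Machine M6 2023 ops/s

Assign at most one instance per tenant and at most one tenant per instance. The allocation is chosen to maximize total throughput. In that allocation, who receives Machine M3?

This is a one-to-one assignment (maximum-weight bipartite matching).
Optimal: Flint→Machine M1 (1873 ops/s), Talus→Machine M6 (2399 ops/s), Nimbus→Machine M2 (1280 ops/s), Ember→Machine M3 (1784 ops/s), Juno→Machine M5 (2087 ops/s) — total 1873+2399+1280+1784+2087 = 9423 ops/s.
Max-entry greedy (repeatedly take the single best remaining cell) gives 9233 ops/s, worse by 190.
Ember's own top instance is Machine M1 (2186 ops/s), but forcing Ember→Machine M1 and reassigning the rest optimally gives only 9233 ops/s — worse by 190.

Ember receives Machine M3.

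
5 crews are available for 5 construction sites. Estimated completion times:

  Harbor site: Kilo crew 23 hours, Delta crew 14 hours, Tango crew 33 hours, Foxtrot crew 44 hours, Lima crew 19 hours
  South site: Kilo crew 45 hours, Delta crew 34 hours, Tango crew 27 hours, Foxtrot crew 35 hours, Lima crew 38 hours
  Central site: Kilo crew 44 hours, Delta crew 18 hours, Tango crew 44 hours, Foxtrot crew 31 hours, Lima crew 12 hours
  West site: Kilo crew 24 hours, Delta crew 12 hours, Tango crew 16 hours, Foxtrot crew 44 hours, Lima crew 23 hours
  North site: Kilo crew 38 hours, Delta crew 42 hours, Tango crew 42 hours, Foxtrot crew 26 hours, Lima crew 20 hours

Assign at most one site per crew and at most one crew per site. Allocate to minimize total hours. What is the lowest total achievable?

Optimal: Kilo crew→Harbor site (23 hours), Delta crew→West site (12 hours), Tango crew→South site (27 hours), Foxtrot crew→North site (26 hours), Lima crew→Central site (12 hours) — total 23+12+27+26+12 = 100 hours.
Column-greedy (each site in turn goes to its cheapest remaining crew) gives 103 hours, worse by 3.

Min total: 100 hours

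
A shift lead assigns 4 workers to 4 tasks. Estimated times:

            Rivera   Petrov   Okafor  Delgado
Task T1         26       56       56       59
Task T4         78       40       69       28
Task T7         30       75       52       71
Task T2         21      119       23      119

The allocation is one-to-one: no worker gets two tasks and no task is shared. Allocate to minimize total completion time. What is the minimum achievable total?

Optimal: Rivera→Task T7 (30 min), Petrov→Task T1 (56 min), Okafor→Task T2 (23 min), Delgado→Task T4 (28 min) — total 30+56+23+28 = 137 min.
Column-greedy (each task in turn goes to its cheapest remaining worker) gives 225 min, worse by 88.
Swapping Rivera↔Delgado (Rivera→Task T4 78 min, Delgado→Task T7 71 min) adds 91.

Min total: 137 min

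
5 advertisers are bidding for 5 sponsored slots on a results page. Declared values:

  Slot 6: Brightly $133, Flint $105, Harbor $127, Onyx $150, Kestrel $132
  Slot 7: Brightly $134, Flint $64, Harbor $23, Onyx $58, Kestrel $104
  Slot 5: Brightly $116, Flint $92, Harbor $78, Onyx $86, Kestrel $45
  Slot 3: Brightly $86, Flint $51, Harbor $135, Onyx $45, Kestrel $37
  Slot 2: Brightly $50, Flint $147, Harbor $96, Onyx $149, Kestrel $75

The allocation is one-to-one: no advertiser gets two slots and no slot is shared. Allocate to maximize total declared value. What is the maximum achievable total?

Maximum total: $652

Optimal: Brightly→Slot 5 ($116), Flint→Slot 2 ($147), Harbor→Slot 3 ($135), Onyx→Slot 6 ($150), Kestrel→Slot 7 ($104) — total 116+147+135+150+104 = $652.
Row-greedy (each advertiser in turn takes its best remaining slot) gives $611, worse by 41.
Next-best assignment: Brightly→Slot 7, Flint→Slot 5, Harbor→Slot 3, Onyx→Slot 2, Kestrel→Slot 6 = $642.
Swapping Harbor↔Brightly (Harbor→Slot 5 $78, Brightly→Slot 3 $86) loses 87.
Checked against all permutations: $652 is optimal.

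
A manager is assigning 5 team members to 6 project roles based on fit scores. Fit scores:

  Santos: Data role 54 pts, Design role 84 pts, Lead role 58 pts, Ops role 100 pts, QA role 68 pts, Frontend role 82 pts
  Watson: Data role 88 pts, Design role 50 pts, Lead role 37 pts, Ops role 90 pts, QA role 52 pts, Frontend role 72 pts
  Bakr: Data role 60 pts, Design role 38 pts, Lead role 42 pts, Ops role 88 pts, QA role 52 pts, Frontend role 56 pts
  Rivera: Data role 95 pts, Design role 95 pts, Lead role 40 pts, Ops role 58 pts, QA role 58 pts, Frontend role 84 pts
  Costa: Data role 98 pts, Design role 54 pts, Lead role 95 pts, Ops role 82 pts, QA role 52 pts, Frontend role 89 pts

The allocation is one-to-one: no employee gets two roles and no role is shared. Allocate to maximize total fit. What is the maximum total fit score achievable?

Optimal: Santos→Frontend role (82 pts), Watson→Data role (88 pts), Bakr→Ops role (88 pts), Rivera→Design role (95 pts), Costa→Lead role (95 pts) — total 82+88+88+95+95 = 448 pts.
Row-greedy (each employee in turn takes its best remaining role) gives 434 pts, worse by 14.
Checked against all permutations: 448 pts is optimal.

Max total: 448 pts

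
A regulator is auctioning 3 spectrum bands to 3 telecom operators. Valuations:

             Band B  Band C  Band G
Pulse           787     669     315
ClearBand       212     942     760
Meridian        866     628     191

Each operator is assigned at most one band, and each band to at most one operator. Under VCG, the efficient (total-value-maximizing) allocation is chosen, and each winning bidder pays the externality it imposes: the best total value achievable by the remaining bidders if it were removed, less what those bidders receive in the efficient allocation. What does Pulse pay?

Pulse pays $182M.

Efficient allocation: Pulse→Band C ($669M), ClearBand→Band G ($760M), Meridian→Band B ($866M); total welfare W = $2295M.
Pulse receives Band C at value $669M, so the others get W − 669 = $1626M.
Without Pulse: best allocation of the remaining 2 bidders over all 3 bands is ClearBand→Band C ($942M), Meridian→Band B ($866M), total $1808M.
VCG payment = (others' best without Pulse) − (others' welfare with Pulse) = 1808 − 1626 = $182M.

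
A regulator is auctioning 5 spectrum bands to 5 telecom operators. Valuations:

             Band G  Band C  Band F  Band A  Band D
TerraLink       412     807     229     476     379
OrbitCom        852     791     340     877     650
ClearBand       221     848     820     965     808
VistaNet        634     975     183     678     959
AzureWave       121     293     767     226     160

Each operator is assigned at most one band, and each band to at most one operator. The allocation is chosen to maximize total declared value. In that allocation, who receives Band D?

VistaNet receives Band D.

Optimal: TerraLink→Band C ($807M), OrbitCom→Band G ($852M), ClearBand→Band A ($965M), VistaNet→Band D ($959M), AzureWave→Band F ($767M) — total 807+852+965+959+767 = $4350M.
Row-greedy (each operator in turn takes its best remaining band) gives $3584M, worse by 766.
Next-best assignment: TerraLink→Band D, OrbitCom→Band G, ClearBand→Band A, VistaNet→Band C, AzureWave→Band F = $3938M.
Swapping ClearBand↔TerraLink (ClearBand→Band C $848M, TerraLink→Band A $476M) loses 448.
VistaNet's own top band is Band C ($975M), but forcing VistaNet→Band C and reassigning the rest optimally gives only $3938M — worse by 412.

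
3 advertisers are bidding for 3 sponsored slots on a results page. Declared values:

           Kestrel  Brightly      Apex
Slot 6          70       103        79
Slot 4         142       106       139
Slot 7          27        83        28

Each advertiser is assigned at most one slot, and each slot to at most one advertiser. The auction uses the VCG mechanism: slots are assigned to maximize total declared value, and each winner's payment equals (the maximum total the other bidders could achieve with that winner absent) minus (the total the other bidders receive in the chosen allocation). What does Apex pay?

Apex pays $20.

Efficient allocation: Kestrel→Slot 4 ($142), Brightly→Slot 7 ($83), Apex→Slot 6 ($79); total welfare W = $304.
Apex receives Slot 6 at value $79, so the others get W − 79 = $225.
Without Apex: best allocation of the remaining 2 bidders over all 3 slots is Kestrel→Slot 4 ($142), Brightly→Slot 6 ($103), total $245.
VCG payment = (others' best without Apex) − (others' welfare with Apex) = 245 − 225 = $20.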